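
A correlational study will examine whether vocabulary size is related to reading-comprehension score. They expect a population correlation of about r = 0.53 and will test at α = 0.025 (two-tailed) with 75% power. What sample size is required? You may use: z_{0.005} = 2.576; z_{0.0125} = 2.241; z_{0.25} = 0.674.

Fisher's z: C = ½·ln((1+r)/(1−r)) = ½·ln(3.2553) = 0.5901.
n = ((z_{α/2} + z_β)/C)² + 3.
(2.241 + 0.674) / 0.5901 = 2.915 / 0.5901 = 4.940.
n = 4.940² + 3 = 24.40 + 3 = 27.4.
Round up.

n = 28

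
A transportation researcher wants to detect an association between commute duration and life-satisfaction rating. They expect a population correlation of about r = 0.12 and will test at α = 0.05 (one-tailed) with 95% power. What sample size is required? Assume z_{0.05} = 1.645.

n = 748

Fisher's z: C = ½·ln((1+r)/(1−r)) = ½·ln(1.2727) = 0.1206.
n = ((z_{α} + z_β)/C)² + 3.
(1.645 + 1.645) / 0.1206 = 3.290 / 0.1206 = 27.280.
n = 27.280² + 3 = 744.21 + 3 = 747.2.
Round up.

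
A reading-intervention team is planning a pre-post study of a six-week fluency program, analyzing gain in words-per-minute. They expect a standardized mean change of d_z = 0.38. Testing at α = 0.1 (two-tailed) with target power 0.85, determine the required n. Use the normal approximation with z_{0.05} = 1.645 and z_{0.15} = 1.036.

n = 50 pairs

For a paired (one-sample on differences) test: n = ((z_{α/2} + z_β) / d)².
z_{α/2} + z_β = 1.645 + 1.036 = 2.681.
n = (2.681 / 0.38)² = 7.055² = 49.78.
Round up.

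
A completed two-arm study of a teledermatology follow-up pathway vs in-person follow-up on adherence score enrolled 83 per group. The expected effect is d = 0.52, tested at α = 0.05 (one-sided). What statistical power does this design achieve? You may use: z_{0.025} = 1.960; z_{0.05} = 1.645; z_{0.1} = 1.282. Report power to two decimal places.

For two equal groups, power = Φ(d·√(n/2) − z_{α}).
d·√(n/2) = 0.52 × √(83/2) = 0.52 × 6.442 = 3.350.
z_β = 3.350 − 1.645 = 1.705.
Power = Φ(1.705) = 0.956.

power ≈ 0.96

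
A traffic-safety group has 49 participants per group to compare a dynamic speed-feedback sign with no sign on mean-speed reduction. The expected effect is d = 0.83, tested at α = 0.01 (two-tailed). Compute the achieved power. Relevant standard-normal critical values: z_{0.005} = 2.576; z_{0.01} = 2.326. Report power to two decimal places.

For two equal groups, power = Φ(d·√(n/2) − z_{α/2}).
d·√(n/2) = 0.83 × √(49/2) = 0.83 × 4.950 = 4.108.
z_β = 4.108 − 2.576 = 1.532.
Power = Φ(1.532) = 0.937.

power ≈ 0.94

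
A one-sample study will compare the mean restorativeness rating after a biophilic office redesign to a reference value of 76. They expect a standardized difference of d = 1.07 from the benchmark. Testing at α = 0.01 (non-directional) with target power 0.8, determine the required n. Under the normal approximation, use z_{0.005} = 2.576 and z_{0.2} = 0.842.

n = 11

For a one-sample test: n = ((z_{α/2} + z_β) / d)².
z_{α/2} + z_β = 2.576 + 0.842 = 3.418.
n = (3.418 / 1.07)² = 3.194² = 10.20.
Round up.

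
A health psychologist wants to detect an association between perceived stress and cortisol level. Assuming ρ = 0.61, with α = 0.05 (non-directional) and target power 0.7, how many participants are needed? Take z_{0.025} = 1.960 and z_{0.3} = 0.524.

Fisher's z: C = ½·ln((1+r)/(1−r)) = ½·ln(4.1282) = 0.7089.
n = ((z_{α/2} + z_β)/C)² + 3.
(1.960 + 0.524) / 0.7089 = 2.484 / 0.7089 = 3.504.
n = 3.504² + 3 = 12.28 + 3 = 15.3.
Round up.

n = 16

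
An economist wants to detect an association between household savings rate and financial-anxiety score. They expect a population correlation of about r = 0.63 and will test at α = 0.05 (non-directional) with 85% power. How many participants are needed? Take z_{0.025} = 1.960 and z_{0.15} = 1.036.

Fisher's z: C = ½·ln((1+r)/(1−r)) = ½·ln(4.4054) = 0.7414.
n = ((z_{α/2} + z_β)/C)² + 3.
(1.960 + 1.036) / 0.7414 = 2.996 / 0.7414 = 4.041.
n = 4.041² + 3 = 16.33 + 3 = 19.3.
Round up.

n = 20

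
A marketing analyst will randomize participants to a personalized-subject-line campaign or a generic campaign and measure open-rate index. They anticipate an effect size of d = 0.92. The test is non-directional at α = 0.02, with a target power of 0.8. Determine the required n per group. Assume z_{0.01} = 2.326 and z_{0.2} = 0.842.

n = 24 per group

For two independent groups with equal n: n = 2·((z_{α/2} + z_β) / d)².
z_{α/2} + z_β = 2.326 + 0.842 = 3.168.
n = 2 × (3.168 / 0.92)² = 2 × 3.443² = 2 × 11.86 = 23.7.
Round up to the next whole participant.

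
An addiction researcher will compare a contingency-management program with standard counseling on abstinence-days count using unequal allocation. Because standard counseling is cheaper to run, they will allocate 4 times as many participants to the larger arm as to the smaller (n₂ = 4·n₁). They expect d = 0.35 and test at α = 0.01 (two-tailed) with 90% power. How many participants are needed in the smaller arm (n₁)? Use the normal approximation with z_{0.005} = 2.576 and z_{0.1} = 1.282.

With allocation ratio k = n₂/n₁ = 4, Var(x̄₁−x̄₂) = σ²(1/n₁ + 1/(k·n₁)) = σ²·(k+1)/(k·n₁).
So n₁ = (1 + 1/k)·((z_{α/2} + z_β)/d)² = 1.250 × (3.858/0.35)².
n₁ = 1.250 × 121.50 = 151.9.
Round up: n₁ = 152, giving n₂ = 4 × 152 = 608.

n₁ = 152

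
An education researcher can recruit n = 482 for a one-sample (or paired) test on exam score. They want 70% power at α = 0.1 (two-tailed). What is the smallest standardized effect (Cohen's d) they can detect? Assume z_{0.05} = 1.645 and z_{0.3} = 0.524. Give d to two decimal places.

d_min ≈ 0.10

For a single sample (or paired design) of n = 482: d_min = (z_{α/2} + z_β)/√n.
z-sum = 1.645 + 0.524 = 2.169.
d_min = 2.169 / √482 = 2.169 / 21.954 = 0.099.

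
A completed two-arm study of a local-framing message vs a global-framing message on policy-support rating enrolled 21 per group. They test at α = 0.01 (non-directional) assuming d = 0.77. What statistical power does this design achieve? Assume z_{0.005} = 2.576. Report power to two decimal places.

power ≈ 0.47

For two equal groups, power = Φ(d·√(n/2) − z_{α/2}).
d·√(n/2) = 0.77 × √(21/2) = 0.77 × 3.240 = 2.495.
z_β = 2.495 − 2.576 = -0.081.
Power = Φ(-0.081) = 0.468.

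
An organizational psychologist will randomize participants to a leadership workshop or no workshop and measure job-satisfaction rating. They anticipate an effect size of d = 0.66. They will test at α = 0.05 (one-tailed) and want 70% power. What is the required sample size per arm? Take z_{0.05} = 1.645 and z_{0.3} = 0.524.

For two independent groups with equal n: n = 2·((z_{α} + z_β) / d)².
z_{α} + z_β = 1.645 + 0.524 = 2.169.
n = 2 × (2.169 / 0.66)² = 2 × 3.286² = 2 × 10.80 = 21.6.
Round up to the next whole participant.

n = 22 per group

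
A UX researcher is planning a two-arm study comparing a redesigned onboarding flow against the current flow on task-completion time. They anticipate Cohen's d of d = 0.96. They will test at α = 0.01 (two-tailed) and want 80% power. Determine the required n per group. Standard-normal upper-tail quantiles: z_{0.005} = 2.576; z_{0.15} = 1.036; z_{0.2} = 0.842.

n = 26 per group

For two independent groups with equal n: n = 2·((z_{α/2} + z_β) / d)².
z_{α/2} + z_β = 2.576 + 0.842 = 3.418.
n = 2 × (3.418 / 0.96)² = 2 × 3.560² = 2 × 12.68 = 25.4.
Round up to the next whole participant.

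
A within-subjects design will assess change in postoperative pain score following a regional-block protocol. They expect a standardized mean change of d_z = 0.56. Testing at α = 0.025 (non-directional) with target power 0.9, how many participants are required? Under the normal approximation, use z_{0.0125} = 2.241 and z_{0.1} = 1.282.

n = 40 pairs

For a paired (one-sample on differences) test: n = ((z_{α/2} + z_β) / d)².
z_{α/2} + z_β = 2.241 + 1.282 = 3.523.
n = (3.523 / 0.56)² = 6.291² = 39.58.
Round up.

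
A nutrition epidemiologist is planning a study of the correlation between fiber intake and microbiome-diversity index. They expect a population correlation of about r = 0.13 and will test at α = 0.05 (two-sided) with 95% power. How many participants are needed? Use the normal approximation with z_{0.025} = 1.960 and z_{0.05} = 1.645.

Fisher's z: C = ½·ln((1+r)/(1−r)) = ½·ln(1.2989) = 0.1307.
n = ((z_{α/2} + z_β)/C)² + 3.
(1.960 + 1.645) / 0.1307 = 3.605 / 0.1307 = 27.582.
n = 27.582² + 3 = 760.78 + 3 = 763.8.
Round up.

n = 764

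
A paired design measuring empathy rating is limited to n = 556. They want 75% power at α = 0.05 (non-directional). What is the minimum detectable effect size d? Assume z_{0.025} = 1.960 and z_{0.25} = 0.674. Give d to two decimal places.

d_min ≈ 0.11

For a single sample (or paired design) of n = 556: d_min = (z_{α/2} + z_β)/√n.
z-sum = 1.960 + 0.674 = 2.634.
d_min = 2.634 / √556 = 2.634 / 23.580 = 0.112.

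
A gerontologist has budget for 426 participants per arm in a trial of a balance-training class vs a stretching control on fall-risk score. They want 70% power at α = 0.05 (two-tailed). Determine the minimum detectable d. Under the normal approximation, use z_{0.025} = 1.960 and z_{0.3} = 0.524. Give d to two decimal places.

d_min ≈ 0.17

For two independent groups of n = 426 each: d_min = (z_{α/2} + z_β)·√(2/n).
z-sum = 1.960 + 0.524 = 2.484.
d_min = 2.484 × √(2/426) = 2.484 × 0.0685 = 0.170.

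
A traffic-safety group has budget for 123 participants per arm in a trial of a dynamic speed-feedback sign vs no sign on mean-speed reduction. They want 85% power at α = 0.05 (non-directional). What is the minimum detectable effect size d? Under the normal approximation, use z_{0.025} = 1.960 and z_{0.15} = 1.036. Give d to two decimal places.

d_min ≈ 0.38

For two independent groups of n = 123 each: d_min = (z_{α/2} + z_β)·√(2/n).
z-sum = 1.960 + 1.036 = 2.996.
d_min = 2.996 × √(2/123) = 2.996 × 0.1275 = 0.382.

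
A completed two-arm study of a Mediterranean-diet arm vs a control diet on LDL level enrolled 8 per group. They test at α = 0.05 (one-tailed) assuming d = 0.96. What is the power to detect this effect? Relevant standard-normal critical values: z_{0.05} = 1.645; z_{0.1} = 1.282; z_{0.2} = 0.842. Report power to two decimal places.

For two equal groups, power = Φ(d·√(n/2) − z_{α}).
d·√(n/2) = 0.96 × √(8/2) = 0.96 × 2.000 = 1.920.
z_β = 1.920 − 1.645 = 0.275.
Power = Φ(0.275) = 0.608.

power ≈ 0.61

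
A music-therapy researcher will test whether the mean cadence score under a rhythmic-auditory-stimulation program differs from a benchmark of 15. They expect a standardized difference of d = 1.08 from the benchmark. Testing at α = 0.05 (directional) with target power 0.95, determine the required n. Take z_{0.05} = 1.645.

n = 10

For a one-sample test: n = ((z_{α} + z_β) / d)².
z_{α} + z_β = 1.645 + 1.645 = 3.290.
n = (3.290 / 1.08)² = 3.046² = 9.28.
Round up.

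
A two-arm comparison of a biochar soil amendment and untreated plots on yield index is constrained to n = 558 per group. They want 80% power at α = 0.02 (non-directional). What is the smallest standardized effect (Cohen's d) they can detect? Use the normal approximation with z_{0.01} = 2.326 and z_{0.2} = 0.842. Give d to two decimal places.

For two independent groups of n = 558 each: d_min = (z_{α/2} + z_β)·√(2/n).
z-sum = 2.326 + 0.842 = 3.168.
d_min = 3.168 × √(2/558) = 3.168 × 0.0599 = 0.190.

d_min ≈ 0.19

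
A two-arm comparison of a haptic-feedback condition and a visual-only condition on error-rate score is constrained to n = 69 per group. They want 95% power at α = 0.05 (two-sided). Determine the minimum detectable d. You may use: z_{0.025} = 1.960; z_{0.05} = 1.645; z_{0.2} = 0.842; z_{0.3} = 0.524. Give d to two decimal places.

For two independent groups of n = 69 each: d_min = (z_{α/2} + z_β)·√(2/n).
z-sum = 1.960 + 1.645 = 3.605.
d_min = 3.605 × √(2/69) = 3.605 × 0.1703 = 0.614.

d_min ≈ 0.61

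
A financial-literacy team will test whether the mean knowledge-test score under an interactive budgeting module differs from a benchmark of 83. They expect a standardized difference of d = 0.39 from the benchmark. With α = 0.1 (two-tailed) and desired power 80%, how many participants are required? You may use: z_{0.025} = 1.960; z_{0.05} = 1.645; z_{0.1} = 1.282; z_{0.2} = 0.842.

For a one-sample test: n = ((z_{α/2} + z_β) / d)².
z_{α/2} + z_β = 1.645 + 0.842 = 2.487.
n = (2.487 / 0.39)² = 6.377² = 40.67.
Round up.

n = 41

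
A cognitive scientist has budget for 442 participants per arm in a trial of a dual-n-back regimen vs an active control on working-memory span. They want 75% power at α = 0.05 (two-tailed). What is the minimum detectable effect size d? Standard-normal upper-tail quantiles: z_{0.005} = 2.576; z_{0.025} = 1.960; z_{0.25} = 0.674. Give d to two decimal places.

For two independent groups of n = 442 each: d_min = (z_{α/2} + z_β)·√(2/n).
z-sum = 1.960 + 0.674 = 2.634.
d_min = 2.634 × √(2/442) = 2.634 × 0.0673 = 0.177.

d_min ≈ 0.18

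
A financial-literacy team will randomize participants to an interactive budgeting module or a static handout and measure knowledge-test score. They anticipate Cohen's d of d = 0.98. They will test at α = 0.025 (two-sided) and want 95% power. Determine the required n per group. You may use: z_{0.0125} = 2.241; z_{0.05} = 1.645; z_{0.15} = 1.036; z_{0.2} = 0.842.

For two independent groups with equal n: n = 2·((z_{α/2} + z_β) / d)².
z_{α/2} + z_β = 2.241 + 1.645 = 3.886.
n = 2 × (3.886 / 0.98)² = 2 × 3.965² = 2 × 15.72 = 31.4.
Round up to the next whole participant.

n = 32 per group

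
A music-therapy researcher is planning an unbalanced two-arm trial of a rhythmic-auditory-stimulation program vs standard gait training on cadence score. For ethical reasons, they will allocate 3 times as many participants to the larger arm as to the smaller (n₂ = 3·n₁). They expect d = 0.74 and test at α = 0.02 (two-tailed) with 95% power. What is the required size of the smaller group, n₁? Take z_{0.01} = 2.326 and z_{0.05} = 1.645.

n₁ = 39

With allocation ratio k = n₂/n₁ = 3, Var(x̄₁−x̄₂) = σ²(1/n₁ + 1/(k·n₁)) = σ²·(k+1)/(k·n₁).
So n₁ = (1 + 1/k)·((z_{α/2} + z_β)/d)² = 1.333 × (3.971/0.74)².
n₁ = 1.333 × 28.80 = 38.4.
Round up: n₁ = 39, giving n₂ = 3 × 39 = 117.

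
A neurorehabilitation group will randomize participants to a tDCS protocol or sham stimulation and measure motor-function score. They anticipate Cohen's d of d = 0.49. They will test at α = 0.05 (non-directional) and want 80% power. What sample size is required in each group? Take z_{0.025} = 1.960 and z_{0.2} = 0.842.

For two independent groups with equal n: n = 2·((z_{α/2} + z_β) / d)².
z_{α/2} + z_β = 1.960 + 0.842 = 2.802.
n = 2 × (2.802 / 0.49)² = 2 × 5.718² = 2 × 32.70 = 65.4.
Round up to the next whole participant.

n = 66 per group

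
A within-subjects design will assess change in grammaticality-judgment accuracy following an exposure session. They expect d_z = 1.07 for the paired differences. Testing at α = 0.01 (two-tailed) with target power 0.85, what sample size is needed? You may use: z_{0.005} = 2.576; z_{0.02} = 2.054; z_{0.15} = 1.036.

For a paired (one-sample on differences) test: n = ((z_{α/2} + z_β) / d)².
z_{α/2} + z_β = 2.576 + 1.036 = 3.612.
n = (3.612 / 1.07)² = 3.376² = 11.40.
Round up.

n = 12 pairs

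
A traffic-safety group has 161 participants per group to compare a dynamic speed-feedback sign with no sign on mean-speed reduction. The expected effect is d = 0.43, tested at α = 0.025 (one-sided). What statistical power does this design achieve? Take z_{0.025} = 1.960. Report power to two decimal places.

power ≈ 0.97

For two equal groups, power = Φ(d·√(n/2) − z_{α}).
d·√(n/2) = 0.43 × √(161/2) = 0.43 × 8.972 = 3.858.
z_β = 3.858 − 1.960 = 1.898.
Power = Φ(1.898) = 0.971.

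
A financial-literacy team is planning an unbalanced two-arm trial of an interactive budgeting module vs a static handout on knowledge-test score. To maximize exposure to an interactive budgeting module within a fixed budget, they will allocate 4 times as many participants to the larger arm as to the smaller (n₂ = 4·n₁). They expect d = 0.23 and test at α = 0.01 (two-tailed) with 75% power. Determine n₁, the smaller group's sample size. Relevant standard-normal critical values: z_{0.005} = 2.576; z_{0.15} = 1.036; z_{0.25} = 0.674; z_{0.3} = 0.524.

With allocation ratio k = n₂/n₁ = 4, Var(x̄₁−x̄₂) = σ²(1/n₁ + 1/(k·n₁)) = σ²·(k+1)/(k·n₁).
So n₁ = (1 + 1/k)·((z_{α/2} + z_β)/d)² = 1.250 × (3.250/0.23)².
n₁ = 1.250 × 199.67 = 249.6.
Round up: n₁ = 250, giving n₂ = 4 × 250 = 1000.

n₁ = 250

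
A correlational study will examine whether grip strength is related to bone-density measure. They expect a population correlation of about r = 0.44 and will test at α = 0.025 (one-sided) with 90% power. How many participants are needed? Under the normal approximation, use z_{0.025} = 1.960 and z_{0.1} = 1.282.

n = 51

Fisher's z: C = ½·ln((1+r)/(1−r)) = ½·ln(2.5714) = 0.4722.
n = ((z_{α} + z_β)/C)² + 3.
(1.960 + 1.282) / 0.4722 = 3.242 / 0.4722 = 6.866.
n = 6.866² + 3 = 47.14 + 3 = 50.1.
Round up.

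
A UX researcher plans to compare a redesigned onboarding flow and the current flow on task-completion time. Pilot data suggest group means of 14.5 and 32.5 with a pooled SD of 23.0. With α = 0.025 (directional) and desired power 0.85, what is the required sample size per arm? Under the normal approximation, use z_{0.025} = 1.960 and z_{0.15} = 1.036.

n = 30 per group

Cohen's d = |M₁ − M₂| / SD_pooled = |14.5 − 32.5| / 23.0 = 18.0 / 23.0 = 0.783.
For two independent groups with equal n: n = 2·((z_{α} + z_β) / d)².
z_{α} + z_β = 1.960 + 1.036 = 2.996.
n = 2 × (2.996 / 0.783)² = 2 × 3.826² = 2 × 14.64 = 29.3.
Round up to the next whole participant.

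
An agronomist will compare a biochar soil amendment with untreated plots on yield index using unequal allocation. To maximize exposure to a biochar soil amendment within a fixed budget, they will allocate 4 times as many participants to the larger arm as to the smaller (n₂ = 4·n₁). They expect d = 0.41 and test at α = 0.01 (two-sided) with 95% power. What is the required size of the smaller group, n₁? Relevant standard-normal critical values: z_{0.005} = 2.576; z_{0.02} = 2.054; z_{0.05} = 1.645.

n₁ = 133

With allocation ratio k = n₂/n₁ = 4, Var(x̄₁−x̄₂) = σ²(1/n₁ + 1/(k·n₁)) = σ²·(k+1)/(k·n₁).
So n₁ = (1 + 1/k)·((z_{α/2} + z_β)/d)² = 1.250 × (4.221/0.41)².
n₁ = 1.250 × 105.99 = 132.5.
Round up: n₁ = 133, giving n₂ = 4 × 133 = 532.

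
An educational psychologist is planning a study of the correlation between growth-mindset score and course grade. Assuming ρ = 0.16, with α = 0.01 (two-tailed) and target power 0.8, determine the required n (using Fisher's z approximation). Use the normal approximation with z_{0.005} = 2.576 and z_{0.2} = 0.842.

Fisher's z: C = ½·ln((1+r)/(1−r)) = ½·ln(1.3810) = 0.1614.
n = ((z_{α/2} + z_β)/C)² + 3.
(2.576 + 0.842) / 0.1614 = 3.418 / 0.1614 = 21.177.
n = 21.177² + 3 = 448.47 + 3 = 451.5.
Round up.

n = 452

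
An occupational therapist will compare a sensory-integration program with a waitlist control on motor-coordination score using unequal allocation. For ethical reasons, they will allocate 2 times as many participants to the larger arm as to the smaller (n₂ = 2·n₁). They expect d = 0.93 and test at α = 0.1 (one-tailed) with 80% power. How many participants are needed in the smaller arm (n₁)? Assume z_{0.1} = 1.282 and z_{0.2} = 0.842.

With allocation ratio k = n₂/n₁ = 2, Var(x̄₁−x̄₂) = σ²(1/n₁ + 1/(k·n₁)) = σ²·(k+1)/(k·n₁).
So n₁ = (1 + 1/k)·((z_{α} + z_β)/d)² = 1.500 × (2.124/0.93)².
n₁ = 1.500 × 5.22 = 7.8.
Round up: n₁ = 8, giving n₂ = 2 × 8 = 16.

n₁ = 8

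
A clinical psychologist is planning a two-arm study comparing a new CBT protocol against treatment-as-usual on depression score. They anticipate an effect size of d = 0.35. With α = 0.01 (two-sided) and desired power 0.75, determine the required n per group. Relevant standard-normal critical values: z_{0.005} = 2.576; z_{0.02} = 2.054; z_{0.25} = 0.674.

n = 173 per group

For two independent groups with equal n: n = 2·((z_{α/2} + z_β) / d)².
z_{α/2} + z_β = 2.576 + 0.674 = 3.250.
n = 2 × (3.250 / 0.35)² = 2 × 9.286² = 2 × 86.22 = 172.4.
Round up to the next whole participant.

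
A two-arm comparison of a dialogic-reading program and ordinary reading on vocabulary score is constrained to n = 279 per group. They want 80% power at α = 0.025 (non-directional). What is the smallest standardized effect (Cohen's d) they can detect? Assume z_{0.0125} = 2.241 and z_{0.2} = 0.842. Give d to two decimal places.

d_min ≈ 0.26

For two independent groups of n = 279 each: d_min = (z_{α/2} + z_β)·√(2/n).
z-sum = 2.241 + 0.842 = 3.083.
d_min = 3.083 × √(2/279) = 3.083 × 0.0847 = 0.261.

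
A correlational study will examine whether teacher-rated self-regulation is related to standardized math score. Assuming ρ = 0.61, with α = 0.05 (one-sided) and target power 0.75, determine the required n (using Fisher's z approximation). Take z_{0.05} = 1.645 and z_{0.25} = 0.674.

n = 14

Fisher's z: C = ½·ln((1+r)/(1−r)) = ½·ln(4.1282) = 0.7089.
n = ((z_{α} + z_β)/C)² + 3.
(1.645 + 0.674) / 0.7089 = 2.319 / 0.7089 = 3.271.
n = 3.271² + 3 = 10.70 + 3 = 13.7.
Round up.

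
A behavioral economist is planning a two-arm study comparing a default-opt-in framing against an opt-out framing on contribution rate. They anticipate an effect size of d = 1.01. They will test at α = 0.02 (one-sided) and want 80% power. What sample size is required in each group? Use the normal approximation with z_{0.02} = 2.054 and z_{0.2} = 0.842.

For two independent groups with equal n: n = 2·((z_{α} + z_β) / d)².
z_{α} + z_β = 2.054 + 0.842 = 2.896.
n = 2 × (2.896 / 1.01)² = 2 × 2.867² = 2 × 8.22 = 16.4.
Round up to the next whole participant.

n = 17 per group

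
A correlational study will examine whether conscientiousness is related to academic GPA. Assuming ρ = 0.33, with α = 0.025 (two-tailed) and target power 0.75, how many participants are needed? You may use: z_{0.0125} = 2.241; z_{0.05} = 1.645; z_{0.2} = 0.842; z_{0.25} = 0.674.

n = 76

Fisher's z: C = ½·ln((1+r)/(1−r)) = ½·ln(1.9851) = 0.3428.
n = ((z_{α/2} + z_β)/C)² + 3.
(2.241 + 0.674) / 0.3428 = 2.915 / 0.3428 = 8.504.
n = 8.504² + 3 = 72.31 + 3 = 75.3.
Round up.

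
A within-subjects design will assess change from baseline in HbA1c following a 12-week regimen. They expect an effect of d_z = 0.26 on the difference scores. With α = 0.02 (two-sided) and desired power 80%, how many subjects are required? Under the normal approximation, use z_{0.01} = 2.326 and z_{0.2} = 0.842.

n = 149 pairs

For a paired (one-sample on differences) test: n = ((z_{α/2} + z_β) / d)².
z_{α/2} + z_β = 2.326 + 0.842 = 3.168.
n = (3.168 / 0.26)² = 12.185² = 148.46.
Round up.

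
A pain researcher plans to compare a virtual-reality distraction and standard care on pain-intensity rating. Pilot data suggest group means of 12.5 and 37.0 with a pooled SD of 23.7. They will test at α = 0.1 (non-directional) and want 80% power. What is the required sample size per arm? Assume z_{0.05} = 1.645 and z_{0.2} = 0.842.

Cohen's d = |M₁ − M₂| / SD_pooled = |12.5 − 37.0| / 23.7 = 24.5 / 23.7 = 1.034.
For two independent groups with equal n: n = 2·((z_{α/2} + z_β) / d)².
z_{α/2} + z_β = 1.645 + 0.842 = 2.487.
n = 2 × (2.487 / 1.034)² = 2 × 2.405² = 2 × 5.79 = 11.6.
Round up to the next whole participant.

n = 12 per group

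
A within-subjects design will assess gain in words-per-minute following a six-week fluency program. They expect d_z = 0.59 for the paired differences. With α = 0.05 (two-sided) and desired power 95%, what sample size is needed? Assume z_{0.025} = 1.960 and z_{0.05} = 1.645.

n = 38 pairs

For a paired (one-sample on differences) test: n = ((z_{α/2} + z_β) / d)².
z_{α/2} + z_β = 1.960 + 1.645 = 3.605.
n = (3.605 / 0.59)² = 6.110² = 37.33.
Round up.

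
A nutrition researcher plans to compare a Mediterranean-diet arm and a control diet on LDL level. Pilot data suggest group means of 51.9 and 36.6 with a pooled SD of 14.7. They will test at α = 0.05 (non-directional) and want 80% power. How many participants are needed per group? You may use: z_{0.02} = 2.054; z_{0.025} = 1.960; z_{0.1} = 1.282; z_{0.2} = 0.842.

n = 15 per group

Cohen's d = |M₁ − M₂| / SD_pooled = |51.9 − 36.6| / 14.7 = 15.3 / 14.7 = 1.041.
For two independent groups with equal n: n = 2·((z_{α/2} + z_β) / d)².
z_{α/2} + z_β = 1.960 + 0.842 = 2.802.
n = 2 × (2.802 / 1.041)² = 2 × 2.692² = 2 × 7.24 = 14.5.
Round up to the next whole participant.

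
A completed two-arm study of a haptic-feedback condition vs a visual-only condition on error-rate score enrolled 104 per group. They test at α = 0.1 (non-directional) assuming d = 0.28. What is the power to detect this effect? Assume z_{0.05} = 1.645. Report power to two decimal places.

power ≈ 0.65

For two equal groups, power = Φ(d·√(n/2) − z_{α/2}).
d·√(n/2) = 0.28 × √(104/2) = 0.28 × 7.211 = 2.019.
z_β = 2.019 − 1.645 = 0.374.
Power = Φ(0.374) = 0.646.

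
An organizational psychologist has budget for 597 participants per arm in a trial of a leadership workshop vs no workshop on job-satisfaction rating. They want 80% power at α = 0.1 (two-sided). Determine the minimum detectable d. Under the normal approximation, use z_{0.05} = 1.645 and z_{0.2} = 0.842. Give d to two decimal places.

d_min ≈ 0.14

For two independent groups of n = 597 each: d_min = (z_{α/2} + z_β)·√(2/n).
z-sum = 1.645 + 0.842 = 2.487.
d_min = 2.487 × √(2/597) = 2.487 × 0.0579 = 0.144.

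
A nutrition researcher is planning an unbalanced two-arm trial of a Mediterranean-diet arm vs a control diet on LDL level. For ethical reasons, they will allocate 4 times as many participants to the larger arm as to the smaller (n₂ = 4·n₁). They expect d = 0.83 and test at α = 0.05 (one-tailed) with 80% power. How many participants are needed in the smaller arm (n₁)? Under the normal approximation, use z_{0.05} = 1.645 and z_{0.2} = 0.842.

With allocation ratio k = n₂/n₁ = 4, Var(x̄₁−x̄₂) = σ²(1/n₁ + 1/(k·n₁)) = σ²·(k+1)/(k·n₁).
So n₁ = (1 + 1/k)·((z_{α} + z_β)/d)² = 1.250 × (2.487/0.83)².
n₁ = 1.250 × 8.98 = 11.2.
Round up: n₁ = 12, giving n₂ = 4 × 12 = 48.

n₁ = 12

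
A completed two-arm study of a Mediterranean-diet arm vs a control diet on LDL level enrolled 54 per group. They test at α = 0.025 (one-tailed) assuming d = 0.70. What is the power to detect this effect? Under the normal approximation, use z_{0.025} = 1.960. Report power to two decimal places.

power ≈ 0.95

For two equal groups, power = Φ(d·√(n/2) − z_{α}).
d·√(n/2) = 0.70 × √(54/2) = 0.70 × 5.196 = 3.637.
z_β = 3.637 − 1.960 = 1.677.
Power = Φ(1.677) = 0.953.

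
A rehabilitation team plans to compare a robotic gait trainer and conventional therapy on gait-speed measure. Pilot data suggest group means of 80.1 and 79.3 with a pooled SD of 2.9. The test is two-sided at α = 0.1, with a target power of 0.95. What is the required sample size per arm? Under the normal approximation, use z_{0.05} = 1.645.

Cohen's d = |M₁ − M₂| / SD_pooled = |80.1 − 79.3| / 2.9 = 0.8 / 2.9 = 0.276.
For two independent groups with equal n: n = 2·((z_{α/2} + z_β) / d)².
z_{α/2} + z_β = 1.645 + 1.645 = 3.290.
n = 2 × (3.290 / 0.276)² = 2 × 11.920² = 2 × 142.09 = 284.2.
Round up to the next whole participant.

n = 285 per group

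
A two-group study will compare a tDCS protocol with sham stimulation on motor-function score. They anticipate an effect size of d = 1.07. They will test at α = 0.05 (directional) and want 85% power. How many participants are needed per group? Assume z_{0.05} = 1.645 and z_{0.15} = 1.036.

n = 13 per group

For two independent groups with equal n: n = 2·((z_{α} + z_β) / d)².
z_{α} + z_β = 1.645 + 1.036 = 2.681.
n = 2 × (2.681 / 1.07)² = 2 × 2.506² = 2 × 6.28 = 12.6.
Round up to the next whole participant.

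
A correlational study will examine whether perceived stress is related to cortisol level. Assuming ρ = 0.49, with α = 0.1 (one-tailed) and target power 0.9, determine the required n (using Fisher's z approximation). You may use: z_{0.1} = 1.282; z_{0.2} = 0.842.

n = 26

Fisher's z: C = ½·ln((1+r)/(1−r)) = ½·ln(2.9216) = 0.5361.
n = ((z_{α} + z_β)/C)² + 3.
(1.282 + 1.282) / 0.5361 = 2.564 / 0.5361 = 4.783.
n = 4.783² + 3 = 22.87 + 3 = 25.9.
Round up.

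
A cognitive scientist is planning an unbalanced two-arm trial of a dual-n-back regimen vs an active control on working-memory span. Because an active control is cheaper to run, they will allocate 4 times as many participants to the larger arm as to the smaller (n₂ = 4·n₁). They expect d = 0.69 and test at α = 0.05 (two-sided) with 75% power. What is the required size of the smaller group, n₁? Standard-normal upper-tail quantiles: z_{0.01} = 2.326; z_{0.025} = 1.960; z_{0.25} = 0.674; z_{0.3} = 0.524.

n₁ = 19

With allocation ratio k = n₂/n₁ = 4, Var(x̄₁−x̄₂) = σ²(1/n₁ + 1/(k·n₁)) = σ²·(k+1)/(k·n₁).
So n₁ = (1 + 1/k)·((z_{α/2} + z_β)/d)² = 1.250 × (2.634/0.69)².
n₁ = 1.250 × 14.57 = 18.2.
Round up: n₁ = 19, giving n₂ = 4 × 19 = 76.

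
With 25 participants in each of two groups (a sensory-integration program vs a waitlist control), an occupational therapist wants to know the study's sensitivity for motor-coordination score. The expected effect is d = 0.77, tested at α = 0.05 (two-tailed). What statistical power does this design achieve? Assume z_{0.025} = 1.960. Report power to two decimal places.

For two equal groups, power = Φ(d·√(n/2) − z_{α/2}).
d·√(n/2) = 0.77 × √(25/2) = 0.77 × 3.536 = 2.722.
z_β = 2.722 − 1.960 = 0.762.
Power = Φ(0.762) = 0.777.

power ≈ 0.78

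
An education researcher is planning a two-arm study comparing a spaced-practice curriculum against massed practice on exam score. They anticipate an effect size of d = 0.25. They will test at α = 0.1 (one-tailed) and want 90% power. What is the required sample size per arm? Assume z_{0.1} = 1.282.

For two independent groups with equal n: n = 2·((z_{α} + z_β) / d)².
z_{α} + z_β = 1.282 + 1.282 = 2.564.
n = 2 × (2.564 / 0.25)² = 2 × 10.256² = 2 × 105.19 = 210.4.
Round up to the next whole participant.

n = 211 per group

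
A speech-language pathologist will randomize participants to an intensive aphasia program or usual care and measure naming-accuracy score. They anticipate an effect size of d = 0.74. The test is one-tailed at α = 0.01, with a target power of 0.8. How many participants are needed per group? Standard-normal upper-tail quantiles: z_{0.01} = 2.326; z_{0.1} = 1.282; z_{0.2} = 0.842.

For two independent groups with equal n: n = 2·((z_{α} + z_β) / d)².
z_{α} + z_β = 2.326 + 0.842 = 3.168.
n = 2 × (3.168 / 0.74)² = 2 × 4.281² = 2 × 18.33 = 36.7.
Round up to the next whole participant.

n = 37 per group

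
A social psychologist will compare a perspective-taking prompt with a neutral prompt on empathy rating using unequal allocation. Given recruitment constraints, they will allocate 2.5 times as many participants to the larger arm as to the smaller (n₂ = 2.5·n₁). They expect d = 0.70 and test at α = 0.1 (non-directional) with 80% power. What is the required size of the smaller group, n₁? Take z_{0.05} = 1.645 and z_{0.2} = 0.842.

With allocation ratio k = n₂/n₁ = 2.5, Var(x̄₁−x̄₂) = σ²(1/n₁ + 1/(k·n₁)) = σ²·(k+1)/(k·n₁).
So n₁ = (1 + 1/k)·((z_{α/2} + z_β)/d)² = 1.400 × (2.487/0.70)².
n₁ = 1.400 × 12.62 = 17.7.
Round up: n₁ = 18, giving n₂ = 2.5 × 18 = 45.

n₁ = 18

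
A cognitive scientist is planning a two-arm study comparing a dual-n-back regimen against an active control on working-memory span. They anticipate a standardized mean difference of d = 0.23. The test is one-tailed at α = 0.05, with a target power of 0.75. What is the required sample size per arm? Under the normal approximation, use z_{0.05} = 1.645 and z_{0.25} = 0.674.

For two independent groups with equal n: n = 2·((z_{α} + z_β) / d)².
z_{α} + z_β = 1.645 + 0.674 = 2.319.
n = 2 × (2.319 / 0.23)² = 2 × 10.083² = 2 × 101.66 = 203.3.
Round up to the next whole participant.

n = 204 per group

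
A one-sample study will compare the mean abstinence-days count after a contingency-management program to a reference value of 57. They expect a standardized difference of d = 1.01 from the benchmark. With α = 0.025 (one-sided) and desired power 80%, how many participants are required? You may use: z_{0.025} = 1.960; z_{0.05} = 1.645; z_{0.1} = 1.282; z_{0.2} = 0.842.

For a one-sample test: n = ((z_{α} + z_β) / d)².
z_{α} + z_β = 1.960 + 0.842 = 2.802.
n = (2.802 / 1.01)² = 2.774² = 7.70.
Round up.

n = 8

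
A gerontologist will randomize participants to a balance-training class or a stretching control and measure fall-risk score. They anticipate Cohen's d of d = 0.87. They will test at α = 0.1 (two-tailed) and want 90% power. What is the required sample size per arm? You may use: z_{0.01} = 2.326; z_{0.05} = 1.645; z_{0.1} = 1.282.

n = 23 per group

For two independent groups with equal n: n = 2·((z_{α/2} + z_β) / d)².
z_{α/2} + z_β = 1.645 + 1.282 = 2.927.
n = 2 × (2.927 / 0.87)² = 2 × 3.364² = 2 × 11.32 = 22.6.
Round up to the next whole participant.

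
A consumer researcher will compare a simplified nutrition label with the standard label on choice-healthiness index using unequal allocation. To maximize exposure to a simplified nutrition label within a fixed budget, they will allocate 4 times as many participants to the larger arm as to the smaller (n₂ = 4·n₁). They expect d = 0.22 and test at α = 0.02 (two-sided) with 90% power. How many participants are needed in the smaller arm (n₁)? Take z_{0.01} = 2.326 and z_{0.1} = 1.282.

With allocation ratio k = n₂/n₁ = 4, Var(x̄₁−x̄₂) = σ²(1/n₁ + 1/(k·n₁)) = σ²·(k+1)/(k·n₁).
So n₁ = (1 + 1/k)·((z_{α/2} + z_β)/d)² = 1.250 × (3.608/0.22)².
n₁ = 1.250 × 268.96 = 336.2.
Round up: n₁ = 337, giving n₂ = 4 × 337 = 1348.

n₁ = 337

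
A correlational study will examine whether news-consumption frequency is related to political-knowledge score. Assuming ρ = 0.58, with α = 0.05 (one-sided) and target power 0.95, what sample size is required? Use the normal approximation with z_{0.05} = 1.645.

Fisher's z: C = ½·ln((1+r)/(1−r)) = ½·ln(3.7619) = 0.6625.
n = ((z_{α} + z_β)/C)² + 3.
(1.645 + 1.645) / 0.6625 = 3.290 / 0.6625 = 4.966.
n = 4.966² + 3 = 24.66 + 3 = 27.7.
Round up.

n = 28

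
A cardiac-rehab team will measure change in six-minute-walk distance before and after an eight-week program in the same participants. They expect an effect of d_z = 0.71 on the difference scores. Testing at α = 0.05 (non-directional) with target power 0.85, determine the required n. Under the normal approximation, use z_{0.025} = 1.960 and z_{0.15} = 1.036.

For a paired (one-sample on differences) test: n = ((z_{α/2} + z_β) / d)².
z_{α/2} + z_β = 1.960 + 1.036 = 2.996.
n = (2.996 / 0.71)² = 4.220² = 17.81.
Round up.

n = 18 pairs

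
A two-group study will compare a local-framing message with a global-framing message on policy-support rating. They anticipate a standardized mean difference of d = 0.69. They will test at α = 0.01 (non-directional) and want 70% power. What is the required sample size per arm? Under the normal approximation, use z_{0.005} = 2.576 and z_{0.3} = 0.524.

For two independent groups with equal n: n = 2·((z_{α/2} + z_β) / d)².
z_{α/2} + z_β = 2.576 + 0.524 = 3.100.
n = 2 × (3.100 / 0.69)² = 2 × 4.493² = 2 × 20.18 = 40.4.
Round up to the next whole participant.

n = 41 per group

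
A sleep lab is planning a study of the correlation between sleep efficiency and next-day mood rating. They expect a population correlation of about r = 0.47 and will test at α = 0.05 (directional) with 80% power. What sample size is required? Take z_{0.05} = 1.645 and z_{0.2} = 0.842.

n = 27

Fisher's z: C = ½·ln((1+r)/(1−r)) = ½·ln(2.7736) = 0.5101.
n = ((z_{α} + z_β)/C)² + 3.
(1.645 + 0.842) / 0.5101 = 2.487 / 0.5101 = 4.876.
n = 4.876² + 3 = 23.77 + 3 = 26.8.
Round up.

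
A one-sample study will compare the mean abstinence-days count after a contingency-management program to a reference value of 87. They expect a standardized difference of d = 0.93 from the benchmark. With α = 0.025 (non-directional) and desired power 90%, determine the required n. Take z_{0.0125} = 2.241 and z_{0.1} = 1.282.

n = 15

For a one-sample test: n = ((z_{α/2} + z_β) / d)².
z_{α/2} + z_β = 2.241 + 1.282 = 3.523.
n = (3.523 / 0.93)² = 3.788² = 14.35.
Round up.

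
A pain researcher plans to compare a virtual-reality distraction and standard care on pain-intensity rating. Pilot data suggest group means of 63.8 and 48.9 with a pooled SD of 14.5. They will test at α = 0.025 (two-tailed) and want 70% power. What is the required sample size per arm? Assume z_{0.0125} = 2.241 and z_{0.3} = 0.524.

Cohen's d = |M₁ − M₂| / SD_pooled = |63.8 − 48.9| / 14.5 = 14.9 / 14.5 = 1.028.
For two independent groups with equal n: n = 2·((z_{α/2} + z_β) / d)².
z_{α/2} + z_β = 2.241 + 0.524 = 2.765.
n = 2 × (2.765 / 1.028)² = 2 × 2.690² = 2 × 7.23 = 14.5.
Round up to the next whole participant.

n = 15 per group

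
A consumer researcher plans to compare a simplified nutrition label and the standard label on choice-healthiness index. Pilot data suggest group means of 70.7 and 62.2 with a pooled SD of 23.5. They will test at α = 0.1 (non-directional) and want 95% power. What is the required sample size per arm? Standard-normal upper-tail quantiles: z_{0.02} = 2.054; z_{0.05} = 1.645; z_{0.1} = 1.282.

Cohen's d = |M₁ − M₂| / SD_pooled = |70.7 − 62.2| / 23.5 = 8.5 / 23.5 = 0.362.
For two independent groups with equal n: n = 2·((z_{α/2} + z_β) / d)².
z_{α/2} + z_β = 1.645 + 1.645 = 3.290.
n = 2 × (3.290 / 0.362)² = 2 × 9.088² = 2 × 82.60 = 165.2.
Round up to the next whole participant.

n = 166 per group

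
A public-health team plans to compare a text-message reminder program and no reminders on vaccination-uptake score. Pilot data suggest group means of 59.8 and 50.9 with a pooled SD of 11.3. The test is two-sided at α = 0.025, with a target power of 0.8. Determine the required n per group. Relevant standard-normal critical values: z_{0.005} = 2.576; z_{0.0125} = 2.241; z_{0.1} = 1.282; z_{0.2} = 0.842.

Cohen's d = |M₁ − M₂| / SD_pooled = |59.8 − 50.9| / 11.3 = 8.9 / 11.3 = 0.788.
For two independent groups with equal n: n = 2·((z_{α/2} + z_β) / d)².
z_{α/2} + z_β = 2.241 + 0.842 = 3.083.
n = 2 × (3.083 / 0.788)² = 2 × 3.912² = 2 × 15.31 = 30.6.
Round up to the next whole participant.

n = 31 per group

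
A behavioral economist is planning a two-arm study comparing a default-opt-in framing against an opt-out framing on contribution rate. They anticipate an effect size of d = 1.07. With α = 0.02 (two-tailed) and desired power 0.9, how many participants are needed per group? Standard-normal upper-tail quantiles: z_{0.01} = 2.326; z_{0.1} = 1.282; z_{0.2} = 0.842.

For two independent groups with equal n: n = 2·((z_{α/2} + z_β) / d)².
z_{α/2} + z_β = 2.326 + 1.282 = 3.608.
n = 2 × (3.608 / 1.07)² = 2 × 3.372² = 2 × 11.37 = 22.7.
Round up to the next whole participant.

n = 23 per group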